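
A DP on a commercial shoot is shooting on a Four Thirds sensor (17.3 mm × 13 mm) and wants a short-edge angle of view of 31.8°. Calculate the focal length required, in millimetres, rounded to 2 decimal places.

From α = 2·arctan(h/2f) we get f = h / (2·tan(α/2)).
With h = 13 mm and α/2 = 15.9°, tan(α/2) ≈ 0.28486, so f ≈ 13 / 0.56971 ≈ 22.8184 mm.

22.82 mm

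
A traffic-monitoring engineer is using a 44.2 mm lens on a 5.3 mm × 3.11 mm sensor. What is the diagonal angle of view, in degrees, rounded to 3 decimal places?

Sensor diagonal = √(5.3² + 3.11²) = √37.7621 ≈ 6.1451 mm.
Angle of view α = 2·arctan(d/2f) with d = 6.1451 mm and f = 44.2 mm.
d/2f = 0.06951; arctan(0.06951) ≈ 3.9765°, so α ≈ 7.9530°.

7.953°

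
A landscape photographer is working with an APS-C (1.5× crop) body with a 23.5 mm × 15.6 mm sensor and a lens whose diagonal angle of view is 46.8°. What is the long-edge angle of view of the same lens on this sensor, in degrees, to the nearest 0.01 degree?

39.65°

Sensor diagonal = √(23.5² + 15.6²) = √795.6100 ≈ 28.2066 mm.
From the diagonal AOV: f = 28.2066 / (2·tan(23.4°)) = 28.2066 / 0.86548 ≈ 32.5908 mm.
Long-edge AOV = 2·arctan(23.5 / (2 × 32.5908)) = 2·arctan(0.36053) ≈ 39.6517°.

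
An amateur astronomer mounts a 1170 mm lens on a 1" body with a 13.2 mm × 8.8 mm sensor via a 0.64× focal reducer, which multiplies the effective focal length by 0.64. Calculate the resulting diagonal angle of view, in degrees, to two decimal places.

1.21°

Effective focal length f = 1170 × 0.64 = 748.8 mm.
Sensor diagonal = √(13.2² + 8.8²) = √251.6800 ≈ 15.8644 mm.
α = 2·arctan(15.864 / (2 × 748.8)) = 2·arctan(0.01059) ≈ 1.2138°.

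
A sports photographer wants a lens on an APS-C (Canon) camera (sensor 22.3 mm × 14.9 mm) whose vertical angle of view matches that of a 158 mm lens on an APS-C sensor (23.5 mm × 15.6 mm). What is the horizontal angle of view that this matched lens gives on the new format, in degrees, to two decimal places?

Equal vertical AOV ⇒ f₂ = f₁ · 14.9/15.6 = 158 × 0.95513 ≈ 150.9103 mm.
Horizontal AOV on the new format = 2·arctan(22.3 / (2 × 150.9103)) = 2·arctan(0.07388) ≈ 8.4512°.

8.45°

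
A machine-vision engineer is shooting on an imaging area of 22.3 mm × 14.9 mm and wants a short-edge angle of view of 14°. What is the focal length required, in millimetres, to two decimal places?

From α = 2·arctan(h/2f) we get f = h / (2·tan(α/2)).
With h = 14.9 mm and α/2 = 7°, tan(α/2) ≈ 0.12278, so f ≈ 14.9 / 0.24557 ≈ 60.6754 mm.

60.68 mm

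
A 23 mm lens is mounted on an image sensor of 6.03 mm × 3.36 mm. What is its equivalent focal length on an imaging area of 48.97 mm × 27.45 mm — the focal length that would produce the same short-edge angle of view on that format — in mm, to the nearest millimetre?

188 mm

Equal angle of view means equal height/f ratio, so f₂ = f₁ · (height₂/height₁) = 23 × 27.45/3.36.
f₂ = 23 × 8.16964 ≈ 187.902 mm.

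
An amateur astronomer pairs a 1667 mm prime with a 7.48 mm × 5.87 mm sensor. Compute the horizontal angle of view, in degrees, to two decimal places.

Angle of view α = 2·arctan(w/2f) with w = 7.48 mm and f = 1667 mm.
w/2f = 0.00224; arctan(0.00224) ≈ 0.1285°, so α ≈ 0.2571°.

0.26°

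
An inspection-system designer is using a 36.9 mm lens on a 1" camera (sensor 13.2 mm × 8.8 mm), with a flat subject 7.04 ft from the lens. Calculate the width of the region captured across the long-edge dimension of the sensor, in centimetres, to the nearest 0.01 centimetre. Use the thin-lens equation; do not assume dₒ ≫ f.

75.44 cm

dₒ: 7.04 ft × 304.8 mm/ft = 2145.79 mm.
Similar triangles through the lens centre give W/dₒ = w/dᵢ; with 1/f = 1/dₒ + 1/dᵢ this gives W = w·(dₒ − f)/f.
W = 13.2 mm × (2145.79 − 36.9) / 36.9 = 13.2 × 57.1515 ≈ 754.400 mm = 75.44 cm.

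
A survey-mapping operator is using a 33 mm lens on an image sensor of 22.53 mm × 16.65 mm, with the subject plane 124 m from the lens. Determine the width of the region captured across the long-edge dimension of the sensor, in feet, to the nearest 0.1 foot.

dₒ: 124 m = 124000 mm.
Similar triangles through the lens centre give W/dₒ = w/dᵢ; with 1/f = 1/dₒ + 1/dᵢ this gives W = w·(dₒ − f)/f.
W = 22.53 mm × (124000 − 33) / 33 = 22.53 × 3756.5758 ≈ 84635.652 mm = 84635.652/304.8 ft = 277.676 ft.

277.7 ft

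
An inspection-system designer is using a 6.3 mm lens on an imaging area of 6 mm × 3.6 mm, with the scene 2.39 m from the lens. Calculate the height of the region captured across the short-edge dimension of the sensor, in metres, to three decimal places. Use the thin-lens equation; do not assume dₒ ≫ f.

dₒ: 2.39 m = 2390 mm.
Similar triangles through the lens centre give W/dₒ = h/dᵢ; with 1/f = 1/dₒ + 1/dᵢ this gives W = h·(dₒ − f)/f.
W = 3.6 mm × (2390 − 6.3) / 6.3 = 3.6 × 378.3651 ≈ 1362.114 mm = 1.36211 m.

1.362 m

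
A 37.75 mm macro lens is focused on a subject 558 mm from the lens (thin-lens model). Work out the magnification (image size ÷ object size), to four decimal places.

0.0726×

Thin lens: 1/f = 1/dₒ + 1/dᵢ → 1/dᵢ = 1/37.75 − 1/558 = 0.0246980 mm⁻¹, so dᵢ ≈ 40.4892 mm.
Magnification m = dᵢ/dₒ = 40.4892/558 ≈ 0.07256.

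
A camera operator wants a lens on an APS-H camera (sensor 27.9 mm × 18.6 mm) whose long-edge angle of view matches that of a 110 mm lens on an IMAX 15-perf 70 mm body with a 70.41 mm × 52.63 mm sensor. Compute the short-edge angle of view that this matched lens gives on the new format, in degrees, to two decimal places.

24.09°

Equal long-edge AOV ⇒ f₂ = f₁ · 27.9/70.41 = 110 × 0.39625 ≈ 43.5876 mm.
Short-edge AOV on the new format = 2·arctan(18.6 / (2 × 43.5876)) = 2·arctan(0.21336) ≈ 24.0885°.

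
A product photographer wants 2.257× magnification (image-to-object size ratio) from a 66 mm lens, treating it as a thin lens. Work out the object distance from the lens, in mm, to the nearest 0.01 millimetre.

95.24 mm

With m = dᵢ/dₒ and 1/f = 1/dₒ + 1/dᵢ, substituting dᵢ = m·dₒ gives 1/f = (1 + 1/m)/dₒ, hence dₒ = f·(1 + 1/m).
dₒ = 66 × (1 + 1/2.257) = 66 × 1.44307 ≈ 95.242 mm.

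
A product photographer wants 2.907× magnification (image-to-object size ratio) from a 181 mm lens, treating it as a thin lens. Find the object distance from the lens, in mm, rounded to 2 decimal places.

243.26 mm

With m = dᵢ/dₒ and 1/f = 1/dₒ + 1/dᵢ, substituting dᵢ = m·dₒ gives 1/f = (1 + 1/m)/dₒ, hence dₒ = f·(1 + 1/m).
dₒ = 181 × (1 + 1/2.907) = 181 × 1.34400 ≈ 243.264 mm.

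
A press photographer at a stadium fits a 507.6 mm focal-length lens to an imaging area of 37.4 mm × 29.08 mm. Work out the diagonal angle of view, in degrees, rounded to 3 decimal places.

Sensor diagonal = √(37.4² + 29.08²) = √2244.4064 ≈ 47.3752 mm.
Angle of view α = 2·arctan(d/2f) with d = 47.3752 mm and f = 507.6 mm.
d/2f = 0.04667; arctan(0.04667) ≈ 2.6718°, so α ≈ 5.3436°.

5.344°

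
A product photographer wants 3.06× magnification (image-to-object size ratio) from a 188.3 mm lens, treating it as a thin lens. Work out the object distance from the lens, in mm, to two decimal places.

With m = dᵢ/dₒ and 1/f = 1/dₒ + 1/dᵢ, substituting dᵢ = m·dₒ gives 1/f = (1 + 1/m)/dₒ, hence dₒ = f·(1 + 1/m).
dₒ = 188.3 × (1 + 1/3.06) = 188.3 × 1.32680 ≈ 249.836 mm.

249.84 mm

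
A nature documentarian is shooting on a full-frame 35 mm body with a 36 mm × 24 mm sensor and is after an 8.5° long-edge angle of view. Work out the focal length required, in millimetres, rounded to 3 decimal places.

From α = 2·arctan(w/2f) we get f = w / (2·tan(α/2)).
With w = 36 mm and α/2 = 4.25°, tan(α/2) ≈ 0.07431, so f ≈ 36 / 0.14863 ≈ 242.2193 mm.

242.219 mm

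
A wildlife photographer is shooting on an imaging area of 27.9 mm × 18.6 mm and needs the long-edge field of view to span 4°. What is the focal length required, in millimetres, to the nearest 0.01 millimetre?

399.48 mm

From α = 2·arctan(w/2f) we get f = w / (2·tan(α/2)).
With w = 27.9 mm and α/2 = 2°, tan(α/2) ≈ 0.03492, so f ≈ 27.9 / 0.06984 ≈ 399.4757 mm.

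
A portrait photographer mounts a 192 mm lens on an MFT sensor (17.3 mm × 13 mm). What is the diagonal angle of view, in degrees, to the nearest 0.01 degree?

6.45°

Sensor diagonal = √(17.3² + 13²) = √468.2900 ≈ 21.6400 mm.
Angle of view α = 2·arctan(d/2f) with d = 21.6400 mm and f = 192 mm.
d/2f = 0.05635; arctan(0.05635) ≈ 3.2254°, so α ≈ 6.4509°.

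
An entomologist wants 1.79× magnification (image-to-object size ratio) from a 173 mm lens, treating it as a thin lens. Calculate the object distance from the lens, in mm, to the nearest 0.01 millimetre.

With m = dᵢ/dₒ and 1/f = 1/dₒ + 1/dᵢ, substituting dᵢ = m·dₒ gives 1/f = (1 + 1/m)/dₒ, hence dₒ = f·(1 + 1/m).
dₒ = 173 × (1 + 1/1.79) = 173 × 1.55866 ≈ 269.648 mm.

269.65 mm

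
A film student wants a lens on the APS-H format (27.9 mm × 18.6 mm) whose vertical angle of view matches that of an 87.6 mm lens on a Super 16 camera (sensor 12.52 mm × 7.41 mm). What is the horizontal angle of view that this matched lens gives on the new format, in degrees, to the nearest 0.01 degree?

7.26°

Equal vertical AOV ⇒ f₂ = f₁ · 18.6/7.41 = 87.6 × 2.51012 ≈ 219.8866 mm.
Horizontal AOV on the new format = 2·arctan(27.9 / (2 × 219.8866)) = 2·arctan(0.06344) ≈ 7.2602°.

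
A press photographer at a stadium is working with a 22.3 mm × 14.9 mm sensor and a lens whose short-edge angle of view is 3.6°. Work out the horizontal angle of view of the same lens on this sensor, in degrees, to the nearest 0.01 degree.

5.39°

From the short-edge AOV: f = 14.9 / (2·tan(1.8°)) = 14.9 / 0.06285 ≈ 237.0628 mm.
Horizontal AOV = 2·arctan(22.3 / (2 × 237.0628)) = 2·arctan(0.04703) ≈ 5.3857°.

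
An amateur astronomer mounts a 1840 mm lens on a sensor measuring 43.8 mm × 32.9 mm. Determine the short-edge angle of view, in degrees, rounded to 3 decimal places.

1.024°

Angle of view α = 2·arctan(h/2f) with h = 32.9 mm and f = 1840 mm.
h/2f = 0.00894; arctan(0.00894) ≈ 0.5122°, so α ≈ 1.0244°.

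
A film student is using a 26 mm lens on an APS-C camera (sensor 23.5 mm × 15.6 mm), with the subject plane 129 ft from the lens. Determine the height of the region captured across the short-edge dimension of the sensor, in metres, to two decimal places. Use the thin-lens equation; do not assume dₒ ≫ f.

dₒ: 129 ft × 304.8 mm/ft = 39319.20 mm.
Similar triangles through the lens centre give W/dₒ = h/dᵢ; with 1/f = 1/dₒ + 1/dᵢ this gives W = h·(dₒ − f)/f.
W = 15.6 mm × (39319.2 − 26) / 26 = 15.6 × 1511.2769 ≈ 23575.919 mm = 23.5759 m.

23.58 m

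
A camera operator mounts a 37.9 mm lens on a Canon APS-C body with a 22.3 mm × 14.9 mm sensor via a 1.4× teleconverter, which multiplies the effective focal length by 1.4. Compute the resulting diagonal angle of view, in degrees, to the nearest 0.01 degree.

28.37°

Effective focal length f = 37.9 × 1.4 = 53.06 mm.
Sensor diagonal = √(22.3² + 14.9²) = √719.3000 ≈ 26.8198 mm.
α = 2·arctan(26.820 / (2 × 53.06)) = 2·arctan(0.25273) ≈ 28.3668°.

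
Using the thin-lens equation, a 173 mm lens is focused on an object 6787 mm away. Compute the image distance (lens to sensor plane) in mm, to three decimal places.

1/dᵢ = 1/f − 1/dₒ = 1/173 − 1/6787 = 0.0056330 mm⁻¹.
dᵢ = 1/0.0056330 ≈ 177.5251 mm.

177.525 mm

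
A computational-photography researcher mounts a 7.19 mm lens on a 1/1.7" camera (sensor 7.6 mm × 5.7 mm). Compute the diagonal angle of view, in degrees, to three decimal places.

Sensor diagonal = √(7.6² + 5.7²) = √90.2500 ≈ 9.5000 mm.
Angle of view α = 2·arctan(d/2f) with d = 9.5000 mm and f = 7.19 mm.
d/2f = 0.66064; arctan(0.66064) ≈ 33.4503°, so α ≈ 66.9007°.

66.901°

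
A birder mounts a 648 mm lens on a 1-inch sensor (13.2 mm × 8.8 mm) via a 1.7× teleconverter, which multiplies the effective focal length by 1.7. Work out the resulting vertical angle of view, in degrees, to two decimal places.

0.46°

Effective focal length f = 648 × 1.7 = 1101.6 mm.
α = 2·arctan(8.8 / (2 × 1101.6)) = 2·arctan(0.00399) ≈ 0.4577°.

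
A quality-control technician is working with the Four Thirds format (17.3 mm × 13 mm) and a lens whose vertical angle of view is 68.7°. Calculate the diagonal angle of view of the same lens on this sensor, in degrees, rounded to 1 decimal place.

97.4°

From the vertical AOV: f = 13 / (2·tan(34.35°)) = 13 / 1.36687 ≈ 9.5108 mm.
Sensor diagonal = √(17.3² + 13²) = √468.2900 ≈ 21.6400 mm.
Diagonal AOV = 2·arctan(21.6400 / (2 × 9.5108)) = 2·arctan(1.13765) ≈ 97.3689°.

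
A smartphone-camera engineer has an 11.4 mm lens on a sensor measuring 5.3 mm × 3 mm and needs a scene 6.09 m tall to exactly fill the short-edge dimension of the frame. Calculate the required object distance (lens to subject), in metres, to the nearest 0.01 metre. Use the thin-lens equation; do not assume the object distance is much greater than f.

23.15 m

W: 6.09 m = 6090 mm.
Magnification m = h/W = dᵢ/dₒ; combined with 1/f = 1/dₒ + 1/dᵢ this gives dₒ = f·(1 + W/h).
dₒ = 11.4 mm × (1 + 6090/3) = 11.4 × 2031.0000 ≈ 23153.400 mm = 23.1534 m.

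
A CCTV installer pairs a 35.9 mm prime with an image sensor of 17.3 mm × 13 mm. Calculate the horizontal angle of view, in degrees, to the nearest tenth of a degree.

27.1°

Angle of view α = 2·arctan(w/2f) with w = 17.3 mm and f = 35.9 mm.
w/2f = 0.24095; arctan(0.24095) ≈ 13.5470°, so α ≈ 27.0941°.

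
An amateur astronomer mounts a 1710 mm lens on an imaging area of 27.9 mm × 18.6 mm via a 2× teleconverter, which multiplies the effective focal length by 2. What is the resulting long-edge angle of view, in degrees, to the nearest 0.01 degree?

Effective focal length f = 1710 × 2 = 3420 mm.
α = 2·arctan(27.9 / (2 × 3420)) = 2·arctan(0.00408) ≈ 0.4674°.

0.47°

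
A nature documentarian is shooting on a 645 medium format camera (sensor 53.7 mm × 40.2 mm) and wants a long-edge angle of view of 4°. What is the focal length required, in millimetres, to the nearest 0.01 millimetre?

768.88 mm

From α = 2·arctan(w/2f) we get f = w / (2·tan(α/2)).
With w = 53.7 mm and α/2 = 2°, tan(α/2) ≈ 0.03492, so f ≈ 53.7 / 0.06984 ≈ 768.8834 mm.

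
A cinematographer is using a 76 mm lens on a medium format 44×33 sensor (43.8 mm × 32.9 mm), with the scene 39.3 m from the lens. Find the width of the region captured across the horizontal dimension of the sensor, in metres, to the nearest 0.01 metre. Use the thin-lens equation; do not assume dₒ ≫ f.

22.61 m

dₒ: 39.3 m = 39300 mm.
Similar triangles through the lens centre give W/dₒ = w/dᵢ; with 1/f = 1/dₒ + 1/dᵢ this gives W = w·(dₒ − f)/f.
W = 43.8 mm × (39300 − 76) / 76 = 43.8 × 516.1053 ≈ 22605.411 mm = 22.6054 m.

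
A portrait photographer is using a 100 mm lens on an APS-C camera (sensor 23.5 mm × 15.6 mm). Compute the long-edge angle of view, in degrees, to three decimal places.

13.403°

Angle of view α = 2·arctan(w/2f) with w = 23.5 mm and f = 100 mm.
w/2f = 0.11750; arctan(0.11750) ≈ 6.7015°, so α ≈ 13.4031°.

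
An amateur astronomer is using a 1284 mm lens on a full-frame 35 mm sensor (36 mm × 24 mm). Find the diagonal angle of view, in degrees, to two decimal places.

1.93°

Sensor diagonal = √(36² + 24²) = √1872.0000 ≈ 43.2666 mm.
Angle of view α = 2·arctan(d/2f) with d = 43.2666 mm and f = 1284 mm.
d/2f = 0.01685; arctan(0.01685) ≈ 0.9652°, so α ≈ 1.9305°.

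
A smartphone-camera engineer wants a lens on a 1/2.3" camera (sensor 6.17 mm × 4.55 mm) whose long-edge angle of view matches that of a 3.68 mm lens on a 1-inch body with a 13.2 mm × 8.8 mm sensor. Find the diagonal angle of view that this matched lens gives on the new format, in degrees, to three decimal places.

131.664°

Equal long-edge AOV ⇒ f₂ = f₁ · 6.17/13.2 = 3.68 × 0.46742 ≈ 1.7201 mm.
Sensor diagonal = √(6.17² + 4.55²) = √58.7714 ≈ 7.6663 mm.
Diagonal AOV on the new format = 2·arctan(7.6663 / (2 × 1.7201)) = 2·arctan(2.22840) ≈ 131.6635°.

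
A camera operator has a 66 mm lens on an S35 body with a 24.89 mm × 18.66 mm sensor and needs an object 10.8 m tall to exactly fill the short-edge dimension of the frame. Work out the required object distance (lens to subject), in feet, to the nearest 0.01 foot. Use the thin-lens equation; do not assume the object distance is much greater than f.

W: 10.8 m = 10800 mm.
Magnification m = h/W = dᵢ/dₒ; combined with 1/f = 1/dₒ + 1/dᵢ this gives dₒ = f·(1 + W/h).
dₒ = 66 mm × (1 + 10800/18.66) = 66 × 579.7781 ≈ 38265.357 mm = 38265.357/304.8 ft = 125.543 ft.

125.54 ft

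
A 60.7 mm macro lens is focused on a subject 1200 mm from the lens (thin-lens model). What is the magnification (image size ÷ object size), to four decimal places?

Thin lens: 1/f = 1/dₒ + 1/dᵢ → 1/dᵢ = 1/60.7 − 1/1200 = 0.0156411 mm⁻¹, so dᵢ ≈ 63.9340 mm.
Magnification m = dᵢ/dₒ = 63.9340/1200 ≈ 0.05328.

0.0533×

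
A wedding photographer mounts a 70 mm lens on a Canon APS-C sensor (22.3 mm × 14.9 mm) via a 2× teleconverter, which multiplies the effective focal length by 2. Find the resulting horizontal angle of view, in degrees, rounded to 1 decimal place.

9.1°

Effective focal length f = 70 × 2 = 140 mm.
α = 2·arctan(22.3 / (2 × 140)) = 2·arctan(0.07964) ≈ 9.1072°.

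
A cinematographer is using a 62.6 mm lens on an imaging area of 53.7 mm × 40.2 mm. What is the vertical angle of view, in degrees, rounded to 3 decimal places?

35.602°

Angle of view α = 2·arctan(h/2f) with h = 40.2 mm and f = 62.6 mm.
h/2f = 0.32109; arctan(0.32109) ≈ 17.8011°, so α ≈ 35.6022°.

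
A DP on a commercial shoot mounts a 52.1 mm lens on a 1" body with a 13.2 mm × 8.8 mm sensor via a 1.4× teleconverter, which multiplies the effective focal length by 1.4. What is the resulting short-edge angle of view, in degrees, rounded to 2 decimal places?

Effective focal length f = 52.1 × 1.4 = 72.94 mm.
α = 2·arctan(8.8 / (2 × 72.94)) = 2·arctan(0.06032) ≈ 6.9042°.

6.90°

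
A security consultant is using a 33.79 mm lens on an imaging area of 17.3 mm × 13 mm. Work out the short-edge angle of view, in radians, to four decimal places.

Angle of view α = 2·arctan(h/2f) with h = 13 mm and f = 33.79 mm.
h/2f = 0.19236; arctan(0.19236) ≈ 0.1900 rad, so α ≈ 0.3801 rad.

0.3801 rad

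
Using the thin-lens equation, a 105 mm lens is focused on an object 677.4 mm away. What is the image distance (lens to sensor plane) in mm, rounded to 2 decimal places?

124.26 mm

1/dᵢ = 1/f − 1/dₒ = 1/105 − 1/677.4 = 0.0080476 mm⁻¹.
dᵢ = 1/0.0080476 ≈ 124.2610 mm.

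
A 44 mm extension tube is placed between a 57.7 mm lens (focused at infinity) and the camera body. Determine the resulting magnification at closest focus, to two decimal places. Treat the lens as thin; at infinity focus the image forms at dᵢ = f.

0.76×

The tube moves the image plane from f to f + e, so dᵢ = 57.7 + 44 = 101.7 mm. Focus is achieved when 1/f = 1/dₒ + 1/dᵢ, giving dₒ = 1/(1/f − 1/(f+e)).
Magnification m = dᵢ/dₒ = (f+e)·(1/f − 1/(f+e)) = e/f = 44/57.7 ≈ 0.7626.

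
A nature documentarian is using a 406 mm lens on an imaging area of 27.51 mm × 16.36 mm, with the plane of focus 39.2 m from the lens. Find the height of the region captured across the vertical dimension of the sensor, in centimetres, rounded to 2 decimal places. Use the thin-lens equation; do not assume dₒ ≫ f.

dₒ: 39.2 m = 39200 mm.
Similar triangles through the lens centre give W/dₒ = h/dᵢ; with 1/f = 1/dₒ + 1/dᵢ this gives W = h·(dₒ − f)/f.
W = 16.36 mm × (39200 − 406) / 406 = 16.36 × 95.5517 ≈ 1563.226 mm = 156.323 cm.

156.32 cm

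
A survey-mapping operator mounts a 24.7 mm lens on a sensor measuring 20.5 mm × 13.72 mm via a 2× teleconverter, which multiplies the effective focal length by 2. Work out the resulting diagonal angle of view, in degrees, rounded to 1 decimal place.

28.0°

Effective focal length f = 24.7 × 2 = 49.4 mm.
Sensor diagonal = √(20.5² + 13.72²) = √608.4884 ≈ 24.6676 mm.
α = 2·arctan(24.668 / (2 × 49.4)) = 2·arctan(0.24967) ≈ 28.0371°.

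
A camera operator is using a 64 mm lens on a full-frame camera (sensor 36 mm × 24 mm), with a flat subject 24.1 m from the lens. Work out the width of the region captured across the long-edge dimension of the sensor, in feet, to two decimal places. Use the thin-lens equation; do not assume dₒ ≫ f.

dₒ: 24.1 m = 24100 mm.
Similar triangles through the lens centre give W/dₒ = w/dᵢ; with 1/f = 1/dₒ + 1/dᵢ this gives W = w·(dₒ − f)/f.
W = 36 mm × (24100 − 64) / 64 = 36 × 375.5625 ≈ 13520.250 mm = 13520.250/304.8 ft = 44.3578 ft.

44.36 ft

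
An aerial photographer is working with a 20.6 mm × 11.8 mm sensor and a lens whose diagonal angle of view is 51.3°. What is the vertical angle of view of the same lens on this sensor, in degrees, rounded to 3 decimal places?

Sensor diagonal = √(20.6² + 11.8²) = √563.6000 ≈ 23.7403 mm.
From the diagonal AOV: f = 23.7403 / (2·tan(25.65°)) = 23.7403 / 0.96039 ≈ 24.7195 mm.
Vertical AOV = 2·arctan(11.8 / (2 × 24.7195)) = 2·arctan(0.23868) ≈ 26.8482°.

26.848°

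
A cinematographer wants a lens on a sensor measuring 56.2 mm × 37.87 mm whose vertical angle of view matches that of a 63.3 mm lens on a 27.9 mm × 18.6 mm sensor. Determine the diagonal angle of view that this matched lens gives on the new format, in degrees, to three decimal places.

29.461°

Equal vertical AOV ⇒ f₂ = f₁ · 37.87/18.6 = 63.3 × 2.03602 ≈ 128.8802 mm.
Sensor diagonal = √(56.2² + 37.87²) = √4592.5769 ≈ 67.7686 mm.
Diagonal AOV on the new format = 2·arctan(67.7686 / (2 × 128.8802)) = 2·arctan(0.26291) ≈ 29.4609°.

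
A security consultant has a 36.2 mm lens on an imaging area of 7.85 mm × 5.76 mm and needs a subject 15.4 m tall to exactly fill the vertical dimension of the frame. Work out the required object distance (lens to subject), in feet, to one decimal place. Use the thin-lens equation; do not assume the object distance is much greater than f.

317.7 ft

W: 15.4 m = 15400 mm.
Magnification m = h/W = dᵢ/dₒ; combined with 1/f = 1/dₒ + 1/dᵢ this gives dₒ = f·(1 + W/h).
dₒ = 36.2 mm × (1 + 15400/5.76) = 36.2 × 2674.6111 ≈ 96820.922 mm = 96820.922/304.8 ft = 317.654 ft.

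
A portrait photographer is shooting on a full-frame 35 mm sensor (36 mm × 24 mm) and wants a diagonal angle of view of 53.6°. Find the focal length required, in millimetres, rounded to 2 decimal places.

Sensor diagonal = √(36² + 24²) = √1872.0000 ≈ 43.2666 mm.
From α = 2·arctan(d/2f) we get f = d / (2·tan(α/2)).
With d = 43.2666 mm and α/2 = 26.8°, tan(α/2) ≈ 0.50514, so f ≈ 43.2666 / 1.01027 ≈ 42.8267 mm.

42.83 mm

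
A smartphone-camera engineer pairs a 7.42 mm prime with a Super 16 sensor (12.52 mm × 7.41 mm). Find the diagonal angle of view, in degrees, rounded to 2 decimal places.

88.86°

Sensor diagonal = √(12.52² + 7.41²) = √211.6585 ≈ 14.5485 mm.
Angle of view α = 2·arctan(d/2f) with d = 14.5485 mm and f = 7.42 mm.
d/2f = 0.98036; arctan(0.98036) ≈ 44.4317°, so α ≈ 88.8634°.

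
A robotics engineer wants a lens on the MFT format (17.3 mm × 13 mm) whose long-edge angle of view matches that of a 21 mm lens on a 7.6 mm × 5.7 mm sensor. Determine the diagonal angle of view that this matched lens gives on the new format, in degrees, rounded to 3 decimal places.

Equal long-edge AOV ⇒ f₂ = f₁ · 17.3/7.6 = 21 × 2.27632 ≈ 47.8026 mm.
Sensor diagonal = √(17.3² + 13²) = √468.2900 ≈ 21.6400 mm.
Diagonal AOV on the new format = 2·arctan(21.6400 / (2 × 47.8026)) = 2·arctan(0.22635) ≈ 25.5077°.

25.508°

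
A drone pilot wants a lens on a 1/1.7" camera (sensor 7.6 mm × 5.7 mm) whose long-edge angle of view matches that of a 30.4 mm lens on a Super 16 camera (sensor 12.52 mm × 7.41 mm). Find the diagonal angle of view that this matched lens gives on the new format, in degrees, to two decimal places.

Equal long-edge AOV ⇒ f₂ = f₁ · 7.6/12.52 = 30.4 × 0.60703 ≈ 18.4537 mm.
Sensor diagonal = √(7.6² + 5.7²) = √90.2500 ≈ 9.5000 mm.
Diagonal AOV on the new format = 2·arctan(9.5000 / (2 × 18.4537)) = 2·arctan(0.25740) ≈ 28.8693°.

28.87°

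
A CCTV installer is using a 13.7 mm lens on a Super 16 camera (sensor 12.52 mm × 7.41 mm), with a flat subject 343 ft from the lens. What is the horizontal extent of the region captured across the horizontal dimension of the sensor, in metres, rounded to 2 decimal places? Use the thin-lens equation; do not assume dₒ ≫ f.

dₒ: 343 ft × 304.8 mm/ft = 104546.40 mm.
Similar triangles through the lens centre give W/dₒ = w/dᵢ; with 1/f = 1/dₒ + 1/dᵢ this gives W = w·(dₒ − f)/f.
W = 12.52 mm × (104546 − 13.7) / 13.7 = 12.52 × 7630.1238 ≈ 95529.151 mm = 95.5292 m.

95.53 m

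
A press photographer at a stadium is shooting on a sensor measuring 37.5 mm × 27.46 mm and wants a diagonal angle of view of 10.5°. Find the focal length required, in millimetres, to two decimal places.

Sensor diagonal = √(37.5² + 27.46²) = √2160.3016 ≈ 46.4790 mm.
From α = 2·arctan(d/2f) we get f = d / (2·tan(α/2)).
With d = 46.4790 mm and α/2 = 5.25°, tan(α/2) ≈ 0.09189, so f ≈ 46.4790 / 0.18377 ≈ 252.9139 mm.

252.91 mm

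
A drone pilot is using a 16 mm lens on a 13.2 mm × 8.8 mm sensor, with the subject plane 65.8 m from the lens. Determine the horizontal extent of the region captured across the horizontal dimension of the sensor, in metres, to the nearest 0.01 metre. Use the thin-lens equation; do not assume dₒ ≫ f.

54.27 m

dₒ: 65.8 m = 65800 mm.
Similar triangles through the lens centre give W/dₒ = w/dᵢ; with 1/f = 1/dₒ + 1/dᵢ this gives W = w·(dₒ − f)/f.
W = 13.2 mm × (65800 − 16) / 16 = 13.2 × 4111.5000 ≈ 54271.800 mm = 54.2718 m.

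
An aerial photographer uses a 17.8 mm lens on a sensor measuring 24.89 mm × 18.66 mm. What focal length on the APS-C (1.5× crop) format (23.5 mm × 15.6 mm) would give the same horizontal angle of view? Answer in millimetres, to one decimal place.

16.8 mm

Equal angle of view means equal width/f ratio, so f₂ = f₁ · (width₂/width₁) = 17.8 × 23.5/24.89.
f₂ = 17.8 × 0.94415 ≈ 16.806 mm.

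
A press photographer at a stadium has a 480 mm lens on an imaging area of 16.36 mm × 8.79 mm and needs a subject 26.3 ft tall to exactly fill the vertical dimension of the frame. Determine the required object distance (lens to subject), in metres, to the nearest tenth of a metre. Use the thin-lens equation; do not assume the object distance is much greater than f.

438.2 m

W: 26.3 ft × 304.8 mm/ft = 8016.24 mm.
Magnification m = h/W = dᵢ/dₒ; combined with 1/f = 1/dₒ + 1/dᵢ this gives dₒ = f·(1 + W/h).
dₒ = 480 mm × (1 + 8016.24/8.79) = 480 × 912.9727 ≈ 438226.880 mm = 438.227 m.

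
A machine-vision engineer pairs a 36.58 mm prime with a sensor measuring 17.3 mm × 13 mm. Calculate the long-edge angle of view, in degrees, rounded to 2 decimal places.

26.61°

Angle of view α = 2·arctan(w/2f) with w = 17.3 mm and f = 36.58 mm.
w/2f = 0.23647; arctan(0.23647) ≈ 13.3042°, so α ≈ 26.6085°.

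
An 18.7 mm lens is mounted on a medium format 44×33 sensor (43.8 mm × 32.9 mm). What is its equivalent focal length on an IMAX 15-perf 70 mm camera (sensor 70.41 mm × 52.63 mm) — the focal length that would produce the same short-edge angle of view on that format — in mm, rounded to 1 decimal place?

Equal angle of view means equal height/f ratio, so f₂ = f₁ · (height₂/height₁) = 18.7 × 52.63/32.9.
f₂ = 18.7 × 1.59970 ≈ 29.914 mm.

29.9 mm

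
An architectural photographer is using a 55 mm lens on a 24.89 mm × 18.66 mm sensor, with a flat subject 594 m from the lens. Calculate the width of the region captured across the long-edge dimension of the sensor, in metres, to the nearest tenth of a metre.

268.8 m

dₒ: 594 m = 594000 mm.
Similar triangles through the lens centre give W/dₒ = w/dᵢ; with 1/f = 1/dₒ + 1/dᵢ this gives W = w·(dₒ − f)/f.
W = 24.89 mm × (594000 − 55) / 55 = 24.89 × 10799.0000 ≈ 268787.110 mm = 268.787 m.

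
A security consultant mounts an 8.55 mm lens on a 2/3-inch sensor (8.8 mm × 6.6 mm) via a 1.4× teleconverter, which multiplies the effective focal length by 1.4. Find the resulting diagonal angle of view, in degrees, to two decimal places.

Effective focal length f = 8.55 × 1.4 = 11.97 mm.
Sensor diagonal = √(8.8² + 6.6²) = √121.0000 ≈ 11.0000 mm.
α = 2·arctan(11.000 / (2 × 11.97)) = 2·arctan(0.45948) ≈ 49.3559°.

49.36°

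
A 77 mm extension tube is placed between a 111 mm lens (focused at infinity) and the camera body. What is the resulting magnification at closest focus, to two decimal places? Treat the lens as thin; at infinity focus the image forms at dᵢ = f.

0.69×

The tube moves the image plane from f to f + e, so dᵢ = 111 + 77 = 188 mm. Focus is achieved when 1/f = 1/dₒ + 1/dᵢ, giving dₒ = 1/(1/f − 1/(f+e)).
Magnification m = dᵢ/dₒ = (f+e)·(1/f − 1/(f+e)) = e/f = 77/111 ≈ 0.6937.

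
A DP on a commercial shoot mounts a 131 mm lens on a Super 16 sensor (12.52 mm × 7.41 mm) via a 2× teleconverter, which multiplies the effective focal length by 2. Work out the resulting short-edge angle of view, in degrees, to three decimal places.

1.620°

Effective focal length f = 131 × 2 = 262 mm.
α = 2·arctan(7.41 / (2 × 262)) = 2·arctan(0.01414) ≈ 1.6204°.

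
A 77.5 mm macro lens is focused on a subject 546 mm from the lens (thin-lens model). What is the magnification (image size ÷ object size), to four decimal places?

0.1654×

Thin lens: 1/f = 1/dₒ + 1/dᵢ → 1/dᵢ = 1/77.5 − 1/546 = 0.0110717 mm⁻¹, so dᵢ ≈ 90.3202 mm.
Magnification m = dᵢ/dₒ = 90.3202/546 ≈ 0.16542.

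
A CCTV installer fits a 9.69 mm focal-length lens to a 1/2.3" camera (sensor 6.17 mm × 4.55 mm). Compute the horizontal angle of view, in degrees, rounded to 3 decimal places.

Angle of view α = 2·arctan(w/2f) with w = 6.17 mm and f = 9.69 mm.
w/2f = 0.31837; arctan(0.31837) ≈ 17.6599°, so α ≈ 35.3198°.

35.320°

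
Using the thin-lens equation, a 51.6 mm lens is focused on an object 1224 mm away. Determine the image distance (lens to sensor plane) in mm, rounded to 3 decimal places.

53.871 mm

1/dᵢ = 1/f − 1/dₒ = 1/51.6 − 1/1224 = 0.0185629 mm⁻¹.
dᵢ = 1/0.0185629 ≈ 53.8710 mm.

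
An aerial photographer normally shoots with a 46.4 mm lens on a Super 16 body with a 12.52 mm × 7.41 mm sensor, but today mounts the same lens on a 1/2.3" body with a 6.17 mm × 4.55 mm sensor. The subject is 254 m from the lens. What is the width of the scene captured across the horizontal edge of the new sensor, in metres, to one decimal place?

The focal length stays 46.4 mm; the relevant sensor dimension is now w = 6.17 mm. Object distance dₒ = 254 m = 254000 mm.
Thin-lens field width W = w·(dₒ − f)/f = 6.17 × (254000 − 46.4)/46.4 ≈ 33769.261 mm = 33.7693 m.

33.8 m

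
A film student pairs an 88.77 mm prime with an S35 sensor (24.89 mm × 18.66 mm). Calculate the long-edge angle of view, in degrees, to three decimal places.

15.961°

Angle of view α = 2·arctan(w/2f) with w = 24.89 mm and f = 88.77 mm.
w/2f = 0.14019; arctan(0.14019) ≈ 7.9805°, so α ≈ 15.9610°.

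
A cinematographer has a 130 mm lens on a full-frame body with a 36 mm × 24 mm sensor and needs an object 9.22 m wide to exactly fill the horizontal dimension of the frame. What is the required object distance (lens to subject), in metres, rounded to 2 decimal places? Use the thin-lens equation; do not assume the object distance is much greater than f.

33.42 m

W: 9.22 m = 9220 mm.
Magnification m = w/W = dᵢ/dₒ; combined with 1/f = 1/dₒ + 1/dᵢ this gives dₒ = f·(1 + W/w).
dₒ = 130 mm × (1 + 9220/36) = 130 × 257.1111 ≈ 33424.444 mm = 33.4244 m.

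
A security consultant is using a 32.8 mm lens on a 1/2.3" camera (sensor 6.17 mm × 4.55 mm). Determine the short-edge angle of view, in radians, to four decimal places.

0.1385 rad

Angle of view α = 2·arctan(h/2f) with h = 4.55 mm and f = 32.8 mm.
h/2f = 0.06936; arctan(0.06936) ≈ 0.0692 rad, so α ≈ 0.1385 rad.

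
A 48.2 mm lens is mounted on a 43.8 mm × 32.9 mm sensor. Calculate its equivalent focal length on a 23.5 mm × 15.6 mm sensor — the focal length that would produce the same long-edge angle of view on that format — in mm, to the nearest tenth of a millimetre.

Equal angle of view means equal width/f ratio, so f₂ = f₁ · (width₂/width₁) = 48.2 × 23.5/43.8.
f₂ = 48.2 × 0.53653 ≈ 25.861 mm.

25.9 mm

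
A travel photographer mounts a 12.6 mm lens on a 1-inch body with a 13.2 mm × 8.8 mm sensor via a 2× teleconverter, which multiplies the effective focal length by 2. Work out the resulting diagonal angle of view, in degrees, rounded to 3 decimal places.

Effective focal length f = 12.6 × 2 = 25.2 mm.
Sensor diagonal = √(13.2² + 8.8²) = √251.6800 ≈ 15.8644 mm.
α = 2·arctan(15.864 / (2 × 25.2)) = 2·arctan(0.31477) ≈ 34.9449°.

34.945°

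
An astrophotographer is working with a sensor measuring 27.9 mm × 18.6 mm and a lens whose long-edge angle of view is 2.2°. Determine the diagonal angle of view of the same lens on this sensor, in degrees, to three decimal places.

2.644°

From the long-edge AOV: f = 27.9 / (2·tan(1.1°)) = 27.9 / 0.03840 ≈ 726.5254 mm.
Sensor diagonal = √(27.9² + 18.6²) = √1124.3700 ≈ 33.5316 mm.
Diagonal AOV = 2·arctan(33.5316 / (2 × 726.5254)) = 2·arctan(0.02308) ≈ 2.6439°.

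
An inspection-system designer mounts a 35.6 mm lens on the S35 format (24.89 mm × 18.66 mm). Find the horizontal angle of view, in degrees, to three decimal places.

38.537°

Angle of view α = 2·arctan(w/2f) with w = 24.89 mm and f = 35.6 mm.
w/2f = 0.34958; arctan(0.34958) ≈ 19.2685°, so α ≈ 38.5371°.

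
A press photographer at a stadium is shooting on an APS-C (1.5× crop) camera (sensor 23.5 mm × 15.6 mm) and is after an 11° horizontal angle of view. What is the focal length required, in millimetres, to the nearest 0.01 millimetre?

From α = 2·arctan(w/2f) we get f = w / (2·tan(α/2)).
With w = 23.5 mm and α/2 = 5.5°, tan(α/2) ≈ 0.09629, so f ≈ 23.5 / 0.19258 ≈ 122.0284 mm.

122.03 mm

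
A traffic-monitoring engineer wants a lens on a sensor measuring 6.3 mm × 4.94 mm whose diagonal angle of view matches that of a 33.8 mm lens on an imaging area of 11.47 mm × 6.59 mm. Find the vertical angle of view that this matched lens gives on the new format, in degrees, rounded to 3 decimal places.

Sensor diagonal = √(11.47² + 6.59²) = √174.9890 ≈ 13.2283 mm.
Sensor diagonal = √(6.3² + 4.94²) = √64.0936 ≈ 8.0058 mm.
Equal diagonal AOV ⇒ f₂ = f₁ · 8.0058/13.2283 = 33.8 × 0.60520 ≈ 20.4559 mm.
Vertical AOV on the new format = 2·arctan(4.94 / (2 × 20.4559)) = 2·arctan(0.12075) ≈ 13.7700°.

13.770°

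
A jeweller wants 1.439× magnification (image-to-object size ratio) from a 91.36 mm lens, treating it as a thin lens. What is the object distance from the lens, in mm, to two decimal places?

154.85 mm

With m = dᵢ/dₒ and 1/f = 1/dₒ + 1/dᵢ, substituting dᵢ = m·dₒ gives 1/f = (1 + 1/m)/dₒ, hence dₒ = f·(1 + 1/m).
dₒ = 91.36 × (1 + 1/1.439) = 91.36 × 1.69493 ≈ 154.849 mm.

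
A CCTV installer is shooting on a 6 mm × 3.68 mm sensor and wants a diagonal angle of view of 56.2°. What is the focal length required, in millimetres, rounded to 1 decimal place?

6.6 mm

Sensor diagonal = √(6² + 3.68²) = √49.5424 ≈ 7.0386 mm.
From α = 2·arctan(d/2f) we get f = d / (2·tan(α/2)).
With d = 7.0386 mm and α/2 = 28.1°, tan(α/2) ≈ 0.53395, so f ≈ 7.0386 / 1.06790 ≈ 6.5911 mm.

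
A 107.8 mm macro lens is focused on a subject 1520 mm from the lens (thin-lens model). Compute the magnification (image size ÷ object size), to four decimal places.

Thin lens: 1/f = 1/dₒ + 1/dᵢ → 1/dᵢ = 1/107.8 − 1/1520 = 0.0086185 mm⁻¹, so dᵢ ≈ 116.0289 mm.
Magnification m = dᵢ/dₒ = 116.0289/1520 ≈ 0.07633.

0.0763×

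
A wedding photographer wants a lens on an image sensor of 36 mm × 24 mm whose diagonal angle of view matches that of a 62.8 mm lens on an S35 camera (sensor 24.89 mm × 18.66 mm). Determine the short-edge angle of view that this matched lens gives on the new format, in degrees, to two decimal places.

Sensor diagonal = √(24.89² + 18.66²) = √967.7077 ≈ 31.1080 mm.
Sensor diagonal = √(36² + 24²) = √1872.0000 ≈ 43.2666 mm.
Equal diagonal AOV ⇒ f₂ = f₁ · 43.2666/31.1080 = 62.8 × 1.39085 ≈ 87.3455 mm.
Short-edge AOV on the new format = 2·arctan(24 / (2 × 87.3455)) = 2·arctan(0.13739) ≈ 15.6453°.

15.65°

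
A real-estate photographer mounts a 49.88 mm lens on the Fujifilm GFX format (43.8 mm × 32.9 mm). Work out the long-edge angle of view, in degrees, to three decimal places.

Angle of view α = 2·arctan(w/2f) with w = 43.8 mm and f = 49.88 mm.
w/2f = 0.43905; arctan(0.43905) ≈ 23.7041°, so α ≈ 47.4081°.

47.408°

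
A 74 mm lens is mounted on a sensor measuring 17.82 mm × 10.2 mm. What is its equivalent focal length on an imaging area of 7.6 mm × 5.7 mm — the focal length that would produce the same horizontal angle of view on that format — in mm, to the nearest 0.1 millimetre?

Equal angle of view means equal width/f ratio, so f₂ = f₁ · (width₂/width₁) = 74 × 7.6/17.82.
f₂ = 74 × 0.42649 ≈ 31.560 mm.

31.6 mm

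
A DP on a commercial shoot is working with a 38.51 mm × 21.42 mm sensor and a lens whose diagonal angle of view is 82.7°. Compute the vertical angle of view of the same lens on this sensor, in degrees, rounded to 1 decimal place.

Sensor diagonal = √(38.51² + 21.42²) = √1941.8365 ≈ 44.0663 mm.
From the diagonal AOV: f = 44.0663 / (2·tan(41.35°)) = 44.0663 / 1.76014 ≈ 25.0357 mm.
Vertical AOV = 2·arctan(21.42 / (2 × 25.0357)) = 2·arctan(0.42779) ≈ 46.3214°.

46.3°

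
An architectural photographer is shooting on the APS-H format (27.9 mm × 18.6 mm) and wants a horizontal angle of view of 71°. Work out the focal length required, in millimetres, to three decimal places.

19.557 mm

From α = 2·arctan(w/2f) we get f = w / (2·tan(α/2)).
With w = 27.9 mm and α/2 = 35.5°, tan(α/2) ≈ 0.71329, so f ≈ 27.9 / 1.42659 ≈ 19.5572 mm.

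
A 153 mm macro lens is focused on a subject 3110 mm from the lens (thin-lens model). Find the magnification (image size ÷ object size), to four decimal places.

Thin lens: 1/f = 1/dₒ + 1/dᵢ → 1/dᵢ = 1/153 − 1/3110 = 0.0062144 mm⁻¹, so dᵢ ≈ 160.9165 mm.
Magnification m = dᵢ/dₒ = 160.9165/3110 ≈ 0.05174.

0.0517×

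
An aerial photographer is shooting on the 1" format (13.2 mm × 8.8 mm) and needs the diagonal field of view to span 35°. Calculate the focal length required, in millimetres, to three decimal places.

Sensor diagonal = √(13.2² + 8.8²) = √251.6800 ≈ 15.8644 mm.
From α = 2·arctan(d/2f) we get f = d / (2·tan(α/2)).
With d = 15.8644 mm and α/2 = 17.5°, tan(α/2) ≈ 0.31530, so f ≈ 15.8644 / 0.63060 ≈ 25.1578 mm.

25.158 mm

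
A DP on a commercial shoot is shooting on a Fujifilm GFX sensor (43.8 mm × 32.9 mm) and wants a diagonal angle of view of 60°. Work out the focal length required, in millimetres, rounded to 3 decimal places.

47.441 mm

Sensor diagonal = √(43.8² + 32.9²) = √3000.8500 ≈ 54.7800 mm.
From α = 2·arctan(d/2f) we get f = d / (2·tan(α/2)).
With d = 54.7800 mm and α/2 = 30°, tan(α/2) ≈ 0.57735, so f ≈ 54.7800 / 1.15470 ≈ 47.4409 mm.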